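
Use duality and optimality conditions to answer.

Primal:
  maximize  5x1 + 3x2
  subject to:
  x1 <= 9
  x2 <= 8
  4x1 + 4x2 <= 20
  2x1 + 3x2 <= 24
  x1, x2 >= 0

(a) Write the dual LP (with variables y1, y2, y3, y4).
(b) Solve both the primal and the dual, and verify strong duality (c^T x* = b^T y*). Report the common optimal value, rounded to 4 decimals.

The standard primal-dual pair for 'max c^T x s.t. A x <= b, x >= 0' is:
  Dual:  min b^T y  s.t.  A^T y >= c,  y >= 0.

So the dual LP is:
  minimize  9y1 + 8y2 + 20y3 + 24y4
  subject to:
    y1 + 4y3 + 2y4 >= 5
    y2 + 4y3 + 3y4 >= 3
    y1, y2, y3, y4 >= 0

Solving the primal: x* = (5, 0).
  primal value c^T x* = 25.
Solving the dual: y* = (0, 0, 1.25, 0).
  dual value b^T y* = 25.
Strong duality: c^T x* = b^T y*. Confirmed.

25


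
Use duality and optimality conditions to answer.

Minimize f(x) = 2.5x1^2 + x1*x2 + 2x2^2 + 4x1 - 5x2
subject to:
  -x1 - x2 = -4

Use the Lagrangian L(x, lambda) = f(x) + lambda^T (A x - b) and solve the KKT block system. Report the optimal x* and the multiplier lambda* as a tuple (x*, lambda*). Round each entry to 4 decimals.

Form the Lagrangian:
  L(x, lambda) = (1/2) x^T Q x + c^T x + lambda^T (A x - b)
Stationarity (grad_x L = 0): Q x + c + A^T lambda = 0.
Primal feasibility: A x = b.

This gives the KKT block system:
  [ Q   A^T ] [ x     ]   [-c ]
  [ A    0  ] [ lambda ] = [ b ]

Solving the linear system:
  x*      = (0.4286, 3.5714)
  lambda* = (9.7143)
  f(x*)   = 11.3571

x* = (0.4286, 3.5714), lambda* = (9.7143)


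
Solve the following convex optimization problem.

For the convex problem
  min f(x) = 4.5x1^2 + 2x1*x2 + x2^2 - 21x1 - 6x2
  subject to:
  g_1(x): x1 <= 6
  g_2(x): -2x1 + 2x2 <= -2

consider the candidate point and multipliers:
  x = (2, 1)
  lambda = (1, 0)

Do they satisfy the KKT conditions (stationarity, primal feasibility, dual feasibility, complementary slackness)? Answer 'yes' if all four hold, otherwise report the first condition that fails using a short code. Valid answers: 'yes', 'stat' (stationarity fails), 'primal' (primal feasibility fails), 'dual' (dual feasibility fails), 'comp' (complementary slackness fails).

Gradient of f: grad f(x) = Q x + c = (-1, 0)
Constraint values g_i(x) = a_i^T x - b_i:
  g_1((2, 1)) = -4
  g_2((2, 1)) = 0
Stationarity residual: grad f(x) + sum_i lambda_i a_i = (0, 0)
  -> stationarity OK
Primal feasibility (all g_i <= 0): OK
Dual feasibility (all lambda_i >= 0): OK
Complementary slackness (lambda_i * g_i(x) = 0 for all i): FAILS

Verdict: the first failing condition is complementary_slackness -> comp.

comp


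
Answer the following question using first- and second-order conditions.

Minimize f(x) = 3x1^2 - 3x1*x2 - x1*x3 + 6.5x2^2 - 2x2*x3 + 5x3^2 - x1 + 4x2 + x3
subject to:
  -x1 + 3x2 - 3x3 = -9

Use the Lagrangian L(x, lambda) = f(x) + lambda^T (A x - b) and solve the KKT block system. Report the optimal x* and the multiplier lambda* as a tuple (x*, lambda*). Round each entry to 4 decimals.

Form the Lagrangian:
  L(x, lambda) = (1/2) x^T Q x + c^T x + lambda^T (A x - b)
Stationarity (grad_x L = 0): Q x + c + A^T lambda = 0.
Primal feasibility: A x = b.

This gives the KKT block system:
  [ Q   A^T ] [ x     ]   [-c ]
  [ A    0  ] [ lambda ] = [ b ]

Solving the linear system:
  x*      = (0.7645, -1.2581, 1.4871)
  lambda* = (5.8742)
  f(x*)   = 24.279

x* = (0.7645, -1.2581, 1.4871), lambda* = (5.8742)


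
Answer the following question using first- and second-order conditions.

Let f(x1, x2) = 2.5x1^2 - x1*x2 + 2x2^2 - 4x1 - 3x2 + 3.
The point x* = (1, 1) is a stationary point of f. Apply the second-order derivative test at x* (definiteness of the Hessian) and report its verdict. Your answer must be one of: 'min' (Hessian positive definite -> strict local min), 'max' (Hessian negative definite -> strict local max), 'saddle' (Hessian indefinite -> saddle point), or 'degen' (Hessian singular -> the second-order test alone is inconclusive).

Compute the Hessian H = grad^2 f:
  H = [[5, -1], [-1, 4]]
Verify stationarity: grad f(x*) = H x* + g = (0, 0).
Eigenvalues of H: 3.382, 5.618.
Both eigenvalues > 0, so H is positive definite -> x* is a strict local min.

min


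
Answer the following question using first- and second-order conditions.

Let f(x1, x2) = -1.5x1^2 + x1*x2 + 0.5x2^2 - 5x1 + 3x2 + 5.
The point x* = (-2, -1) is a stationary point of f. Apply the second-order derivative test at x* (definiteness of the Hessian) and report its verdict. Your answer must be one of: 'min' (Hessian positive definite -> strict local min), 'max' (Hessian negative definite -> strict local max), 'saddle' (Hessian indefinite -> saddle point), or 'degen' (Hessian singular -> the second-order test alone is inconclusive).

Compute the Hessian H = grad^2 f:
  H = [[-3, 1], [1, 1]]
Verify stationarity: grad f(x*) = H x* + g = (0, 0).
Eigenvalues of H: -3.2361, 1.2361.
Eigenvalues have mixed signs, so H is indefinite -> x* is a saddle point.

saddle


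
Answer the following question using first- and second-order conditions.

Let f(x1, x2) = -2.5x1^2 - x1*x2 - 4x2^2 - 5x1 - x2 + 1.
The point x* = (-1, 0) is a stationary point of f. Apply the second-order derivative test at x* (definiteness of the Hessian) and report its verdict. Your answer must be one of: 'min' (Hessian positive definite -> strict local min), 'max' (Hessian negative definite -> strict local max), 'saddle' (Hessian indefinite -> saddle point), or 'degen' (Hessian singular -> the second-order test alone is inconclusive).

Compute the Hessian H = grad^2 f:
  H = [[-5, -1], [-1, -8]]
Verify stationarity: grad f(x*) = H x* + g = (0, 0).
Eigenvalues of H: -8.3028, -4.6972.
Both eigenvalues < 0, so H is negative definite -> x* is a strict local max.

max


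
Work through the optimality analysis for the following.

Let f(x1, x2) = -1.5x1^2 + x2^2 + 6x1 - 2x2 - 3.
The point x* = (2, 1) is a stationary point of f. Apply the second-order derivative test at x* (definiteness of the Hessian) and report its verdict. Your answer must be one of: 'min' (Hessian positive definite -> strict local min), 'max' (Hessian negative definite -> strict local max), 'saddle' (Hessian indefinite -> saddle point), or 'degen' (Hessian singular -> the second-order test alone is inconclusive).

Compute the Hessian H = grad^2 f:
  H = [[-3, 0], [0, 2]]
Verify stationarity: grad f(x*) = H x* + g = (0, 0).
Eigenvalues of H: -3, 2.
Eigenvalues have mixed signs, so H is indefinite -> x* is a saddle point.

saddle


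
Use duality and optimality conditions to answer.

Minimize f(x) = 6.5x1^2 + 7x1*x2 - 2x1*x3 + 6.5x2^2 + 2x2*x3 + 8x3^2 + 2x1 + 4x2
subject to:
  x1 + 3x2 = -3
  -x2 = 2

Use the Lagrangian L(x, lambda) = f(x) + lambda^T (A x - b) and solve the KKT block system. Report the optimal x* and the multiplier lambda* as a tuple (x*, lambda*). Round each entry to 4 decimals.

Form the Lagrangian:
  L(x, lambda) = (1/2) x^T Q x + c^T x + lambda^T (A x - b)
Stationarity (grad_x L = 0): Q x + c + A^T lambda = 0.
Primal feasibility: A x = b.

This gives the KKT block system:
  [ Q   A^T ] [ x     ]   [-c ]
  [ A    0  ] [ lambda ] = [ b ]

Solving the linear system:
  x*      = (3, -2, 0.625)
  lambda* = (-25.75, -77)
  f(x*)   = 37.375

x* = (3, -2, 0.625), lambda* = (-25.75, -77)


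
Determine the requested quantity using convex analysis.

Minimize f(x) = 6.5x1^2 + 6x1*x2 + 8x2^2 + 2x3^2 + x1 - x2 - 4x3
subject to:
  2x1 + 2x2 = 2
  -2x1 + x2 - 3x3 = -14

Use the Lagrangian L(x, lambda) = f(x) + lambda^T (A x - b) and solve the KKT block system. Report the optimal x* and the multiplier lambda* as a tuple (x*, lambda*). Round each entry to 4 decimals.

Form the Lagrangian:
  L(x, lambda) = (1/2) x^T Q x + c^T x + lambda^T (A x - b)
Stationarity (grad_x L = 0): Q x + c + A^T lambda = 0.
Primal feasibility: A x = b.

This gives the KKT block system:
  [ Q   A^T ] [ x     ]   [-c ]
  [ A    0  ] [ lambda ] = [ b ]

Solving the linear system:
  x*      = (1.1429, -0.1429, 3.8571)
  lambda* = (-3.6905, 3.8095)
  f(x*)   = 23.2857

x* = (1.1429, -0.1429, 3.8571), lambda* = (-3.6905, 3.8095)


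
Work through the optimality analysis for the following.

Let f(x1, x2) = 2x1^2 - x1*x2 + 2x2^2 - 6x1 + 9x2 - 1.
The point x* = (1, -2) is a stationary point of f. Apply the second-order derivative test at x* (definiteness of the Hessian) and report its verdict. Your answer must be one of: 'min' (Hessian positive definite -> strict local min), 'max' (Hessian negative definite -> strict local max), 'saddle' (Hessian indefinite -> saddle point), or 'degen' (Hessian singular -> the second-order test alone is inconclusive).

Compute the Hessian H = grad^2 f:
  H = [[4, -1], [-1, 4]]
Verify stationarity: grad f(x*) = H x* + g = (0, 0).
Eigenvalues of H: 3, 5.
Both eigenvalues > 0, so H is positive definite -> x* is a strict local min.

min


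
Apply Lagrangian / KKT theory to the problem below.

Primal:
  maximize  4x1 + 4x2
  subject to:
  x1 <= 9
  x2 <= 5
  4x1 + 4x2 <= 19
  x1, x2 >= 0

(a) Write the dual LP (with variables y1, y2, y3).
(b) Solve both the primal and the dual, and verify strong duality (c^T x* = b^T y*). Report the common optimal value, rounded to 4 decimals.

The standard primal-dual pair for 'max c^T x s.t. A x <= b, x >= 0' is:
  Dual:  min b^T y  s.t.  A^T y >= c,  y >= 0.

So the dual LP is:
  minimize  9y1 + 5y2 + 19y3
  subject to:
    y1 + 4y3 >= 4
    y2 + 4y3 >= 4
    y1, y2, y3 >= 0

Solving the primal: x* = (4.75, 0).
  primal value c^T x* = 19.
Solving the dual: y* = (0, 0, 1).
  dual value b^T y* = 19.
Strong duality: c^T x* = b^T y*. Confirmed.

19


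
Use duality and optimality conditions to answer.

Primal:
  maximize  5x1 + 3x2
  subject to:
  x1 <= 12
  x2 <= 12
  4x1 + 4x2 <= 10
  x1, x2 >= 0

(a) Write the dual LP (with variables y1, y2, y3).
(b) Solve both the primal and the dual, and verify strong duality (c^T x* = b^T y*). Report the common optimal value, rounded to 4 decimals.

The standard primal-dual pair for 'max c^T x s.t. A x <= b, x >= 0' is:
  Dual:  min b^T y  s.t.  A^T y >= c,  y >= 0.

So the dual LP is:
  minimize  12y1 + 12y2 + 10y3
  subject to:
    y1 + 4y3 >= 5
    y2 + 4y3 >= 3
    y1, y2, y3 >= 0

Solving the primal: x* = (2.5, 0).
  primal value c^T x* = 12.5.
Solving the dual: y* = (0, 0, 1.25).
  dual value b^T y* = 12.5.
Strong duality: c^T x* = b^T y*. Confirmed.

12.5


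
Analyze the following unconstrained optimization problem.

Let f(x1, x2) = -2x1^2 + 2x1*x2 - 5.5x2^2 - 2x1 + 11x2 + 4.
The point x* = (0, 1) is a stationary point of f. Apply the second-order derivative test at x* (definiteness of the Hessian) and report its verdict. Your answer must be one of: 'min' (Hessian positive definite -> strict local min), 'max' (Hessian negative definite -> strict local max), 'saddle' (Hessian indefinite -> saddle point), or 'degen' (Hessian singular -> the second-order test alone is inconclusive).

Compute the Hessian H = grad^2 f:
  H = [[-4, 2], [2, -11]]
Verify stationarity: grad f(x*) = H x* + g = (0, 0).
Eigenvalues of H: -11.5311, -3.4689.
Both eigenvalues < 0, so H is negative definite -> x* is a strict local max.

max


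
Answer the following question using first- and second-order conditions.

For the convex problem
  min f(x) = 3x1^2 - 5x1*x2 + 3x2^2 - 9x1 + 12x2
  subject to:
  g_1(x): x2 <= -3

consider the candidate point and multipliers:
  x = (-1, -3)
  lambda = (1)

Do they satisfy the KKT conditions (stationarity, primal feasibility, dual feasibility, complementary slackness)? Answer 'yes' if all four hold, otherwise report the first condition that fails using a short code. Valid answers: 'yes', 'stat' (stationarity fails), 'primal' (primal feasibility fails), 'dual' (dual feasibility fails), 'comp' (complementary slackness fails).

Gradient of f: grad f(x) = Q x + c = (0, -1)
Constraint values g_i(x) = a_i^T x - b_i:
  g_1((-1, -3)) = 0
Stationarity residual: grad f(x) + sum_i lambda_i a_i = (0, 0)
  -> stationarity OK
Primal feasibility (all g_i <= 0): OK
Dual feasibility (all lambda_i >= 0): OK
Complementary slackness (lambda_i * g_i(x) = 0 for all i): OK

Verdict: yes, KKT holds.

yes


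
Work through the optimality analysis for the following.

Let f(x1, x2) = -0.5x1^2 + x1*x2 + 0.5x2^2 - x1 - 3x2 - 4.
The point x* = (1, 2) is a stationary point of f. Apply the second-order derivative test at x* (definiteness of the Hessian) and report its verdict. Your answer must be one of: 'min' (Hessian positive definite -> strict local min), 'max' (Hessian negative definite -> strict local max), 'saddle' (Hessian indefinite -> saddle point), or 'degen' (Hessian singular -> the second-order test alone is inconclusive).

Compute the Hessian H = grad^2 f:
  H = [[-1, 1], [1, 1]]
Verify stationarity: grad f(x*) = H x* + g = (0, 0).
Eigenvalues of H: -1.4142, 1.4142.
Eigenvalues have mixed signs, so H is indefinite -> x* is a saddle point.

saddle


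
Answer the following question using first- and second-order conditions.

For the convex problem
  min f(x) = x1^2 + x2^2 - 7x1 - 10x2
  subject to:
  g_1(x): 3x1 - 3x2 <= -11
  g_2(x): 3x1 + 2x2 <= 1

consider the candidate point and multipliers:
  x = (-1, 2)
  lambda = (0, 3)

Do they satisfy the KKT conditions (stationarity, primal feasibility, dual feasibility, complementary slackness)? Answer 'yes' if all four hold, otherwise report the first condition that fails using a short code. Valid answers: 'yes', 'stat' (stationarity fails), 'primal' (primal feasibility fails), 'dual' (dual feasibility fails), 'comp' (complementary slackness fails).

Gradient of f: grad f(x) = Q x + c = (-9, -6)
Constraint values g_i(x) = a_i^T x - b_i:
  g_1((-1, 2)) = 2
  g_2((-1, 2)) = 0
Stationarity residual: grad f(x) + sum_i lambda_i a_i = (0, 0)
  -> stationarity OK
Primal feasibility (all g_i <= 0): FAILS
Dual feasibility (all lambda_i >= 0): OK
Complementary slackness (lambda_i * g_i(x) = 0 for all i): OK

Verdict: the first failing condition is primal_feasibility -> primal.

primal


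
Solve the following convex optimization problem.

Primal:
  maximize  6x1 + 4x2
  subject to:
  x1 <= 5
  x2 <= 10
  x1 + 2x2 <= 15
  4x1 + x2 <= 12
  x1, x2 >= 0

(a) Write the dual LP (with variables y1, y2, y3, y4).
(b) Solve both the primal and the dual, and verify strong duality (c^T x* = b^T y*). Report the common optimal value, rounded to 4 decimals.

The standard primal-dual pair for 'max c^T x s.t. A x <= b, x >= 0' is:
  Dual:  min b^T y  s.t.  A^T y >= c,  y >= 0.

So the dual LP is:
  minimize  5y1 + 10y2 + 15y3 + 12y4
  subject to:
    y1 + y3 + 4y4 >= 6
    y2 + 2y3 + y4 >= 4
    y1, y2, y3, y4 >= 0

Solving the primal: x* = (1.2857, 6.8571).
  primal value c^T x* = 35.1429.
Solving the dual: y* = (0, 0, 1.4286, 1.1429).
  dual value b^T y* = 35.1429.
Strong duality: c^T x* = b^T y*. Confirmed.

35.1429


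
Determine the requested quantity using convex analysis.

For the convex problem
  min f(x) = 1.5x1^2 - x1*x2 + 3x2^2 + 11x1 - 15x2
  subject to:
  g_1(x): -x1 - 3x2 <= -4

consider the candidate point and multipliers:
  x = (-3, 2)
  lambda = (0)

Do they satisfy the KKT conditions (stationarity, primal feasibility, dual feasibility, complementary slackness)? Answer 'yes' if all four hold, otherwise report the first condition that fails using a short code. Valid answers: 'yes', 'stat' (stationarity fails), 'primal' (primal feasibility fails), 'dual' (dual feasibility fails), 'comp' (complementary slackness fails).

Gradient of f: grad f(x) = Q x + c = (0, 0)
Constraint values g_i(x) = a_i^T x - b_i:
  g_1((-3, 2)) = 1
Stationarity residual: grad f(x) + sum_i lambda_i a_i = (0, 0)
  -> stationarity OK
Primal feasibility (all g_i <= 0): FAILS
Dual feasibility (all lambda_i >= 0): OK
Complementary slackness (lambda_i * g_i(x) = 0 for all i): OK

Verdict: the first failing condition is primal_feasibility -> primal.

primal


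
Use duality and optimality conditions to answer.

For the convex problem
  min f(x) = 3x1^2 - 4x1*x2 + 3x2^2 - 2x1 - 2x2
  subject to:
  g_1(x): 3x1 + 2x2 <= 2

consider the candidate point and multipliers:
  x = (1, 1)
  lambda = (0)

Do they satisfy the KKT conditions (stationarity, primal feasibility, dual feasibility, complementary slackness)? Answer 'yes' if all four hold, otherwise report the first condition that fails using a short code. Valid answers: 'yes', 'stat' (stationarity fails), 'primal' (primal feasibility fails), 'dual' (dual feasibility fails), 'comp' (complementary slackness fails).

Gradient of f: grad f(x) = Q x + c = (0, 0)
Constraint values g_i(x) = a_i^T x - b_i:
  g_1((1, 1)) = 3
Stationarity residual: grad f(x) + sum_i lambda_i a_i = (0, 0)
  -> stationarity OK
Primal feasibility (all g_i <= 0): FAILS
Dual feasibility (all lambda_i >= 0): OK
Complementary slackness (lambda_i * g_i(x) = 0 for all i): OK

Verdict: the first failing condition is primal_feasibility -> primal.

primal


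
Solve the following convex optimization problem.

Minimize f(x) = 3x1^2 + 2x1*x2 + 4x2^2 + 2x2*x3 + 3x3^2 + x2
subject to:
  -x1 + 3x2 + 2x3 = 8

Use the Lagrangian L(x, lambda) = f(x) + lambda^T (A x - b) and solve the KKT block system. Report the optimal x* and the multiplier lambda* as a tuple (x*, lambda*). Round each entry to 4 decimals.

Form the Lagrangian:
  L(x, lambda) = (1/2) x^T Q x + c^T x + lambda^T (A x - b)
Stationarity (grad_x L = 0): Q x + c + A^T lambda = 0.
Primal feasibility: A x = b.

This gives the KKT block system:
  [ Q   A^T ] [ x     ]   [-c ]
  [ A    0  ] [ lambda ] = [ b ]

Solving the linear system:
  x*      = (-1.2763, 1.6184, 0.9342)
  lambda* = (-4.4211)
  f(x*)   = 18.4934

x* = (-1.2763, 1.6184, 0.9342), lambda* = (-4.4211)


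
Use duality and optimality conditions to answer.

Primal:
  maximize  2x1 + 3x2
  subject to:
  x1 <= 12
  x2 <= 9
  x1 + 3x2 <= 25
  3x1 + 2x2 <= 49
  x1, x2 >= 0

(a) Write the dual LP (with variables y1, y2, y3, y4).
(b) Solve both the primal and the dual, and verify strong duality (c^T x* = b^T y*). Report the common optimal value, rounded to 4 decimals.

The standard primal-dual pair for 'max c^T x s.t. A x <= b, x >= 0' is:
  Dual:  min b^T y  s.t.  A^T y >= c,  y >= 0.

So the dual LP is:
  minimize  12y1 + 9y2 + 25y3 + 49y4
  subject to:
    y1 + y3 + 3y4 >= 2
    y2 + 3y3 + 2y4 >= 3
    y1, y2, y3, y4 >= 0

Solving the primal: x* = (12, 4.3333).
  primal value c^T x* = 37.
Solving the dual: y* = (1, 0, 1, 0).
  dual value b^T y* = 37.
Strong duality: c^T x* = b^T y*. Confirmed.

37


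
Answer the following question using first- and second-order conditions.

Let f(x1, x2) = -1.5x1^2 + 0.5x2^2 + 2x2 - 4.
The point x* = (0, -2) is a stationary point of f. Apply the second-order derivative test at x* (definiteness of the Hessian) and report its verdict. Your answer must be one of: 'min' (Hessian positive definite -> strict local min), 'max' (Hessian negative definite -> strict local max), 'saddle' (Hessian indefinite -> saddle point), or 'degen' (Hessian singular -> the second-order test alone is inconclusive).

Compute the Hessian H = grad^2 f:
  H = [[-3, 0], [0, 1]]
Verify stationarity: grad f(x*) = H x* + g = (0, 0).
Eigenvalues of H: -3, 1.
Eigenvalues have mixed signs, so H is indefinite -> x* is a saddle point.

saddle


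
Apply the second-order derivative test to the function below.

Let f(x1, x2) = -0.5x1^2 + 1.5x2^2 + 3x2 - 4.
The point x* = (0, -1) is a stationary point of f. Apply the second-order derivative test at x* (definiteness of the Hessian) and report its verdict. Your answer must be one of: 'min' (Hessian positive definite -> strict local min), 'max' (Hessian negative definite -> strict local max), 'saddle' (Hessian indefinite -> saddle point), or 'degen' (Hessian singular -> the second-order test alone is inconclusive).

Compute the Hessian H = grad^2 f:
  H = [[-1, 0], [0, 3]]
Verify stationarity: grad f(x*) = H x* + g = (0, 0).
Eigenvalues of H: -1, 3.
Eigenvalues have mixed signs, so H is indefinite -> x* is a saddle point.

saddle


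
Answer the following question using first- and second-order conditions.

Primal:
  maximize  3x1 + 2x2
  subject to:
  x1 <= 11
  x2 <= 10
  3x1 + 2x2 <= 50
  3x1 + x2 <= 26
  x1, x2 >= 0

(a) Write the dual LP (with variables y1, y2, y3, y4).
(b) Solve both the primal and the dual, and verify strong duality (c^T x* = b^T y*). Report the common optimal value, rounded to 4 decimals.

The standard primal-dual pair for 'max c^T x s.t. A x <= b, x >= 0' is:
  Dual:  min b^T y  s.t.  A^T y >= c,  y >= 0.

So the dual LP is:
  minimize  11y1 + 10y2 + 50y3 + 26y4
  subject to:
    y1 + 3y3 + 3y4 >= 3
    y2 + 2y3 + y4 >= 2
    y1, y2, y3, y4 >= 0

Solving the primal: x* = (5.3333, 10).
  primal value c^T x* = 36.
Solving the dual: y* = (0, 1, 0, 1).
  dual value b^T y* = 36.
Strong duality: c^T x* = b^T y*. Confirmed.

36


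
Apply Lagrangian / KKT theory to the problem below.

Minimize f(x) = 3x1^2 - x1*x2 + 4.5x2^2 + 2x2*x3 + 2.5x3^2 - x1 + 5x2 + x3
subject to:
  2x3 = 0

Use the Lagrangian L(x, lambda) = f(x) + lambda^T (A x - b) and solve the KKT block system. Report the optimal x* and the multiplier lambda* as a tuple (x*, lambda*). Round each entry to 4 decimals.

Form the Lagrangian:
  L(x, lambda) = (1/2) x^T Q x + c^T x + lambda^T (A x - b)
Stationarity (grad_x L = 0): Q x + c + A^T lambda = 0.
Primal feasibility: A x = b.

This gives the KKT block system:
  [ Q   A^T ] [ x     ]   [-c ]
  [ A    0  ] [ lambda ] = [ b ]

Solving the linear system:
  x*      = (0.0755, -0.5472, 0)
  lambda* = (0.0472)
  f(x*)   = -1.4057

x* = (0.0755, -0.5472, 0), lambda* = (0.0472)


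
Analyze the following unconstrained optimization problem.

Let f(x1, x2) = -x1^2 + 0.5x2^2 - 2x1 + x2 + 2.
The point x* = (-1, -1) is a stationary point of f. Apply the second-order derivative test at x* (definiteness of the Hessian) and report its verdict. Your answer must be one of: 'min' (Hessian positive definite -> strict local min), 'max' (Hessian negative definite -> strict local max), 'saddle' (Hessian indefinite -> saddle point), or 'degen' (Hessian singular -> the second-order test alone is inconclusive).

Compute the Hessian H = grad^2 f:
  H = [[-2, 0], [0, 1]]
Verify stationarity: grad f(x*) = H x* + g = (0, 0).
Eigenvalues of H: -2, 1.
Eigenvalues have mixed signs, so H is indefinite -> x* is a saddle point.

saddle


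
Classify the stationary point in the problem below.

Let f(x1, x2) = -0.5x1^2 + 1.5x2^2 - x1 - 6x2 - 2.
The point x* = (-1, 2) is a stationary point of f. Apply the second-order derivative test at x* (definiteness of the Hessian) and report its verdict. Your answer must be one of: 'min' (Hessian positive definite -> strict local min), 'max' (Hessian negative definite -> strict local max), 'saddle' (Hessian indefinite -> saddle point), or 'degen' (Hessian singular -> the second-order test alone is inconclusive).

Compute the Hessian H = grad^2 f:
  H = [[-1, 0], [0, 3]]
Verify stationarity: grad f(x*) = H x* + g = (0, 0).
Eigenvalues of H: -1, 3.
Eigenvalues have mixed signs, so H is indefinite -> x* is a saddle point.

saddle


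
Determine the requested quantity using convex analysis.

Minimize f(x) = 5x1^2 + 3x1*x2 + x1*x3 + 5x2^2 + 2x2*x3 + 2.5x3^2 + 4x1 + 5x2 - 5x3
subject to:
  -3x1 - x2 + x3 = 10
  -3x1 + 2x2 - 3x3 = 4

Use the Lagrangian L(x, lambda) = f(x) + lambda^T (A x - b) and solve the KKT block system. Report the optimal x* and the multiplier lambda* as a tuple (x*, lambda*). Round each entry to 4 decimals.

Form the Lagrangian:
  L(x, lambda) = (1/2) x^T Q x + c^T x + lambda^T (A x - b)
Stationarity (grad_x L = 0): Q x + c + A^T lambda = 0.
Primal feasibility: A x = b.

This gives the KKT block system:
  [ Q   A^T ] [ x     ]   [-c ]
  [ A    0  ] [ lambda ] = [ b ]

Solving the linear system:
  x*      = (-2.827, -0.0756, 1.4433)
  lambda* = (-5.5731, -2.1115)
  f(x*)   = 22.637

x* = (-2.827, -0.0756, 1.4433), lambda* = (-5.5731, -2.1115)


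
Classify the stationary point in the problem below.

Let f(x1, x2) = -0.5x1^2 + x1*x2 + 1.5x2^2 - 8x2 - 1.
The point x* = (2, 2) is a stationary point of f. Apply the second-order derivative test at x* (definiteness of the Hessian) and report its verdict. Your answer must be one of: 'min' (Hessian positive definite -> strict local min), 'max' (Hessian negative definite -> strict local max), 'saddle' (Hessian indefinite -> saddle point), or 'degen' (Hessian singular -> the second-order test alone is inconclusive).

Compute the Hessian H = grad^2 f:
  H = [[-1, 1], [1, 3]]
Verify stationarity: grad f(x*) = H x* + g = (0, 0).
Eigenvalues of H: -1.2361, 3.2361.
Eigenvalues have mixed signs, so H is indefinite -> x* is a saddle point.

saddle


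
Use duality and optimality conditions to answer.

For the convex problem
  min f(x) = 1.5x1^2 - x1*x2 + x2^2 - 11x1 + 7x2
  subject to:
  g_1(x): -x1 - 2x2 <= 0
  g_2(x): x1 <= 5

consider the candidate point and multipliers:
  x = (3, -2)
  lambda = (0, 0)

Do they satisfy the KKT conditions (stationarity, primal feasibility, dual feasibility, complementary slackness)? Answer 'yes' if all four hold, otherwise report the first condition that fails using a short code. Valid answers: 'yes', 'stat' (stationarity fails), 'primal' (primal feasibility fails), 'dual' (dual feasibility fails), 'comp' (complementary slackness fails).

Gradient of f: grad f(x) = Q x + c = (0, 0)
Constraint values g_i(x) = a_i^T x - b_i:
  g_1((3, -2)) = 1
  g_2((3, -2)) = -2
Stationarity residual: grad f(x) + sum_i lambda_i a_i = (0, 0)
  -> stationarity OK
Primal feasibility (all g_i <= 0): FAILS
Dual feasibility (all lambda_i >= 0): OK
Complementary slackness (lambda_i * g_i(x) = 0 for all i): OK

Verdict: the first failing condition is primal_feasibility -> primal.

primal


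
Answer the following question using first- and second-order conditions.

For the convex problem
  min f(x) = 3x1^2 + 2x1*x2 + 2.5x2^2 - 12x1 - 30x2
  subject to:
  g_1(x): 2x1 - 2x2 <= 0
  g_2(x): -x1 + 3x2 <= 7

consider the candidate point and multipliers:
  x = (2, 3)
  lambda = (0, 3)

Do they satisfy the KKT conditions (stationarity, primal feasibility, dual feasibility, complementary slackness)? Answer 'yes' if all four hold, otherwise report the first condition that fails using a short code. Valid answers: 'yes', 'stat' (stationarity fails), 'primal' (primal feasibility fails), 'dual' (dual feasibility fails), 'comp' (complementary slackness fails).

Gradient of f: grad f(x) = Q x + c = (6, -11)
Constraint values g_i(x) = a_i^T x - b_i:
  g_1((2, 3)) = -2
  g_2((2, 3)) = 0
Stationarity residual: grad f(x) + sum_i lambda_i a_i = (3, -2)
  -> stationarity FAILS
Primal feasibility (all g_i <= 0): OK
Dual feasibility (all lambda_i >= 0): OK
Complementary slackness (lambda_i * g_i(x) = 0 for all i): OK

Verdict: the first failing condition is stationarity -> stat.

stat


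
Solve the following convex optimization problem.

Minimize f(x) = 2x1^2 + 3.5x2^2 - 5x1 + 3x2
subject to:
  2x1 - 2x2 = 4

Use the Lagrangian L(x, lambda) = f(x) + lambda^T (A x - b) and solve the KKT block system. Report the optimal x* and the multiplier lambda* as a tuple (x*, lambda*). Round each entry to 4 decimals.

Form the Lagrangian:
  L(x, lambda) = (1/2) x^T Q x + c^T x + lambda^T (A x - b)
Stationarity (grad_x L = 0): Q x + c + A^T lambda = 0.
Primal feasibility: A x = b.

This gives the KKT block system:
  [ Q   A^T ] [ x     ]   [-c ]
  [ A    0  ] [ lambda ] = [ b ]

Solving the linear system:
  x*      = (1.4545, -0.5455)
  lambda* = (-0.4091)
  f(x*)   = -3.6364

x* = (1.4545, -0.5455), lambda* = (-0.4091)


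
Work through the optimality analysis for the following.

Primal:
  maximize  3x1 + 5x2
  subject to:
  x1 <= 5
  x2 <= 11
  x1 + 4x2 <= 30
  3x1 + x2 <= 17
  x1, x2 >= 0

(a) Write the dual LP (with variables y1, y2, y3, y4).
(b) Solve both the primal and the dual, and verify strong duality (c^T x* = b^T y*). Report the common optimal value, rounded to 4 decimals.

The standard primal-dual pair for 'max c^T x s.t. A x <= b, x >= 0' is:
  Dual:  min b^T y  s.t.  A^T y >= c,  y >= 0.

So the dual LP is:
  minimize  5y1 + 11y2 + 30y3 + 17y4
  subject to:
    y1 + y3 + 3y4 >= 3
    y2 + 4y3 + y4 >= 5
    y1, y2, y3, y4 >= 0

Solving the primal: x* = (3.4545, 6.6364).
  primal value c^T x* = 43.5455.
Solving the dual: y* = (0, 0, 1.0909, 0.6364).
  dual value b^T y* = 43.5455.
Strong duality: c^T x* = b^T y*. Confirmed.

43.5455


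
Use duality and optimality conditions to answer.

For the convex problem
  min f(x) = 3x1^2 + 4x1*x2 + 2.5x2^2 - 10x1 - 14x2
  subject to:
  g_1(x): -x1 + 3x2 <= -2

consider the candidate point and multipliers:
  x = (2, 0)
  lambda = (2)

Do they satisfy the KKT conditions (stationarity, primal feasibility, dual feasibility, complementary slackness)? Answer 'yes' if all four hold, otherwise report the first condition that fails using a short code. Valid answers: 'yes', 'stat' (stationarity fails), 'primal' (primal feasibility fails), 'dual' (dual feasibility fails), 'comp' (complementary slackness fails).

Gradient of f: grad f(x) = Q x + c = (2, -6)
Constraint values g_i(x) = a_i^T x - b_i:
  g_1((2, 0)) = 0
Stationarity residual: grad f(x) + sum_i lambda_i a_i = (0, 0)
  -> stationarity OK
Primal feasibility (all g_i <= 0): OK
Dual feasibility (all lambda_i >= 0): OK
Complementary slackness (lambda_i * g_i(x) = 0 for all i): OK

Verdict: yes, KKT holds.

yes


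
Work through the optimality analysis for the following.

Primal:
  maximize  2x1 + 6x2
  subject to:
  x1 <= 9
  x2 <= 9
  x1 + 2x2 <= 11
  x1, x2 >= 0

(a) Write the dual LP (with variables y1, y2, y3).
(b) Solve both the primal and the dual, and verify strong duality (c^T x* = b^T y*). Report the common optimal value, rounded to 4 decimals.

The standard primal-dual pair for 'max c^T x s.t. A x <= b, x >= 0' is:
  Dual:  min b^T y  s.t.  A^T y >= c,  y >= 0.

So the dual LP is:
  minimize  9y1 + 9y2 + 11y3
  subject to:
    y1 + y3 >= 2
    y2 + 2y3 >= 6
    y1, y2, y3 >= 0

Solving the primal: x* = (0, 5.5).
  primal value c^T x* = 33.
Solving the dual: y* = (0, 0, 3).
  dual value b^T y* = 33.
Strong duality: c^T x* = b^T y*. Confirmed.

33


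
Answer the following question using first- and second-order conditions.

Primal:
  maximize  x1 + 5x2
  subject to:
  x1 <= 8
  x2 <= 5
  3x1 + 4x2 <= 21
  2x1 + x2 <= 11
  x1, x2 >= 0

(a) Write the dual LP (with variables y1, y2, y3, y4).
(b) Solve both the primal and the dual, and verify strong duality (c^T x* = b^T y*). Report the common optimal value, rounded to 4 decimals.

The standard primal-dual pair for 'max c^T x s.t. A x <= b, x >= 0' is:
  Dual:  min b^T y  s.t.  A^T y >= c,  y >= 0.

So the dual LP is:
  minimize  8y1 + 5y2 + 21y3 + 11y4
  subject to:
    y1 + 3y3 + 2y4 >= 1
    y2 + 4y3 + y4 >= 5
    y1, y2, y3, y4 >= 0

Solving the primal: x* = (0.3333, 5).
  primal value c^T x* = 25.3333.
Solving the dual: y* = (0, 3.6667, 0.3333, 0).
  dual value b^T y* = 25.3333.
Strong duality: c^T x* = b^T y*. Confirmed.

25.3333


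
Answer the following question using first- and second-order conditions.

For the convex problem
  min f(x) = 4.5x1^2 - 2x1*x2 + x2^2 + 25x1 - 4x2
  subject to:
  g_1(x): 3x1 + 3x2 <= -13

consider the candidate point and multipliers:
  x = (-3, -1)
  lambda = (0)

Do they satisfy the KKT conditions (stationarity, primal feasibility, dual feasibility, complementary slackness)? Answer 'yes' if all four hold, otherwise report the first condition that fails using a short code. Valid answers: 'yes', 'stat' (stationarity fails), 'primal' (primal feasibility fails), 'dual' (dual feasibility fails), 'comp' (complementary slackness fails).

Gradient of f: grad f(x) = Q x + c = (0, 0)
Constraint values g_i(x) = a_i^T x - b_i:
  g_1((-3, -1)) = 1
Stationarity residual: grad f(x) + sum_i lambda_i a_i = (0, 0)
  -> stationarity OK
Primal feasibility (all g_i <= 0): FAILS
Dual feasibility (all lambda_i >= 0): OK
Complementary slackness (lambda_i * g_i(x) = 0 for all i): OK

Verdict: the first failing condition is primal_feasibility -> primal.

primal


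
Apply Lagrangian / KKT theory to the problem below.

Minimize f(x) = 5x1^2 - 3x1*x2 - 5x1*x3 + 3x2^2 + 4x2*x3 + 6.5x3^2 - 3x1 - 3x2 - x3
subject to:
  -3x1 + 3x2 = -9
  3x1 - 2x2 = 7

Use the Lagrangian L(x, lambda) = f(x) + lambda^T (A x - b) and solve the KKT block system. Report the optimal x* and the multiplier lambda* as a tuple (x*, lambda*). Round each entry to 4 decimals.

Form the Lagrangian:
  L(x, lambda) = (1/2) x^T Q x + c^T x + lambda^T (A x - b)
Stationarity (grad_x L = 0): Q x + c + A^T lambda = 0.
Primal feasibility: A x = b.

This gives the KKT block system:
  [ Q   A^T ] [ x     ]   [-c ]
  [ A    0  ] [ lambda ] = [ b ]

Solving the linear system:
  x*      = (1, -2, 1.0769)
  lambda* = (8.6154, 6.0769)
  f(x*)   = 18.4615

x* = (1, -2, 1.0769), lambda* = (8.6154, 6.0769)


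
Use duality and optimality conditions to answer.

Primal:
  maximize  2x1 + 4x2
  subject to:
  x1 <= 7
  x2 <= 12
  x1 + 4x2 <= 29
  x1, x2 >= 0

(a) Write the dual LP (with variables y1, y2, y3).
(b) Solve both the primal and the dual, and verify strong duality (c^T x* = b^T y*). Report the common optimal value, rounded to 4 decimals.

The standard primal-dual pair for 'max c^T x s.t. A x <= b, x >= 0' is:
  Dual:  min b^T y  s.t.  A^T y >= c,  y >= 0.

So the dual LP is:
  minimize  7y1 + 12y2 + 29y3
  subject to:
    y1 + y3 >= 2
    y2 + 4y3 >= 4
    y1, y2, y3 >= 0

Solving the primal: x* = (7, 5.5).
  primal value c^T x* = 36.
Solving the dual: y* = (1, 0, 1).
  dual value b^T y* = 36.
Strong duality: c^T x* = b^T y*. Confirmed.

36


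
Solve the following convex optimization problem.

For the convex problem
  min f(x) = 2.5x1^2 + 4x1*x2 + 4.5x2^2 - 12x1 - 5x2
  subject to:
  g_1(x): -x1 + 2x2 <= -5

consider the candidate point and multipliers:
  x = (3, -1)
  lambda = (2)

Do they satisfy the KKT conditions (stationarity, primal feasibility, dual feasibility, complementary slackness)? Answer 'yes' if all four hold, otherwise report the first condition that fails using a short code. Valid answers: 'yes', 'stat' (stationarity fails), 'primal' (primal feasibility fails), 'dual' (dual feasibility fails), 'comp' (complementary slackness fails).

Gradient of f: grad f(x) = Q x + c = (-1, -2)
Constraint values g_i(x) = a_i^T x - b_i:
  g_1((3, -1)) = 0
Stationarity residual: grad f(x) + sum_i lambda_i a_i = (-3, 2)
  -> stationarity FAILS
Primal feasibility (all g_i <= 0): OK
Dual feasibility (all lambda_i >= 0): OK
Complementary slackness (lambda_i * g_i(x) = 0 for all i): OK

Verdict: the first failing condition is stationarity -> stat.

stat


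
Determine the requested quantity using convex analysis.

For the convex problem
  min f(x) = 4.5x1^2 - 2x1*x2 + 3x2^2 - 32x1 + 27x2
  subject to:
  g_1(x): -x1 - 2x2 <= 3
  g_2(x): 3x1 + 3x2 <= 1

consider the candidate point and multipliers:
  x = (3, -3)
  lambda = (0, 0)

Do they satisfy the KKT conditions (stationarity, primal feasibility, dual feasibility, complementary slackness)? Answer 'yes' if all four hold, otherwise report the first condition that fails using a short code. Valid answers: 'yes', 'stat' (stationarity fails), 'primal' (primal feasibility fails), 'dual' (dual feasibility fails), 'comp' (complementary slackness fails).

Gradient of f: grad f(x) = Q x + c = (1, 3)
Constraint values g_i(x) = a_i^T x - b_i:
  g_1((3, -3)) = 0
  g_2((3, -3)) = -1
Stationarity residual: grad f(x) + sum_i lambda_i a_i = (1, 3)
  -> stationarity FAILS
Primal feasibility (all g_i <= 0): OK
Dual feasibility (all lambda_i >= 0): OK
Complementary slackness (lambda_i * g_i(x) = 0 for all i): OK

Verdict: the first failing condition is stationarity -> stat.

stat


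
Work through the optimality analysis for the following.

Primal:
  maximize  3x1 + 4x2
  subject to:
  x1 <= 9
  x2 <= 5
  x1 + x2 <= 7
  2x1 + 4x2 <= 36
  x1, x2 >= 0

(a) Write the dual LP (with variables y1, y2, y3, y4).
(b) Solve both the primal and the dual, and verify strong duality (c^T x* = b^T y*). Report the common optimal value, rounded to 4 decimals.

The standard primal-dual pair for 'max c^T x s.t. A x <= b, x >= 0' is:
  Dual:  min b^T y  s.t.  A^T y >= c,  y >= 0.

So the dual LP is:
  minimize  9y1 + 5y2 + 7y3 + 36y4
  subject to:
    y1 + y3 + 2y4 >= 3
    y2 + y3 + 4y4 >= 4
    y1, y2, y3, y4 >= 0

Solving the primal: x* = (2, 5).
  primal value c^T x* = 26.
Solving the dual: y* = (0, 1, 3, 0).
  dual value b^T y* = 26.
Strong duality: c^T x* = b^T y*. Confirmed.

26


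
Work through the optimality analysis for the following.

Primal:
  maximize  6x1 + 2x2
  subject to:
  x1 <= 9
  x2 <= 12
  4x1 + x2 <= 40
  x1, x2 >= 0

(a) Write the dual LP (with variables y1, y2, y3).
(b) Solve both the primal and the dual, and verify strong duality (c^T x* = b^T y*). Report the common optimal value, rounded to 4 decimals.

The standard primal-dual pair for 'max c^T x s.t. A x <= b, x >= 0' is:
  Dual:  min b^T y  s.t.  A^T y >= c,  y >= 0.

So the dual LP is:
  minimize  9y1 + 12y2 + 40y3
  subject to:
    y1 + 4y3 >= 6
    y2 + y3 >= 2
    y1, y2, y3 >= 0

Solving the primal: x* = (7, 12).
  primal value c^T x* = 66.
Solving the dual: y* = (0, 0.5, 1.5).
  dual value b^T y* = 66.
Strong duality: c^T x* = b^T y*. Confirmed.

66


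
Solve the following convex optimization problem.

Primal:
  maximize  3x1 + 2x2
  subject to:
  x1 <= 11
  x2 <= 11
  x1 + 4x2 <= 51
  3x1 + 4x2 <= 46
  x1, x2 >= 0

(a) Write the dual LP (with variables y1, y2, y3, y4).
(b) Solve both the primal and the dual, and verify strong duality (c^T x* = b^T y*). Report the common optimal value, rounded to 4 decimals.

The standard primal-dual pair for 'max c^T x s.t. A x <= b, x >= 0' is:
  Dual:  min b^T y  s.t.  A^T y >= c,  y >= 0.

So the dual LP is:
  minimize  11y1 + 11y2 + 51y3 + 46y4
  subject to:
    y1 + y3 + 3y4 >= 3
    y2 + 4y3 + 4y4 >= 2
    y1, y2, y3, y4 >= 0

Solving the primal: x* = (11, 3.25).
  primal value c^T x* = 39.5.
Solving the dual: y* = (1.5, 0, 0, 0.5).
  dual value b^T y* = 39.5.
Strong duality: c^T x* = b^T y*. Confirmed.

39.5


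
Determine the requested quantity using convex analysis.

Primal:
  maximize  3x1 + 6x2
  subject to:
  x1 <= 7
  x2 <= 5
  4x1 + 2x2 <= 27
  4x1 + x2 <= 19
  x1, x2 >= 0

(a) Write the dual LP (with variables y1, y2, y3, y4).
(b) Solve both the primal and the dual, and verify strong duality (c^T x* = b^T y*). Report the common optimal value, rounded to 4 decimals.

The standard primal-dual pair for 'max c^T x s.t. A x <= b, x >= 0' is:
  Dual:  min b^T y  s.t.  A^T y >= c,  y >= 0.

So the dual LP is:
  minimize  7y1 + 5y2 + 27y3 + 19y4
  subject to:
    y1 + 4y3 + 4y4 >= 3
    y2 + 2y3 + y4 >= 6
    y1, y2, y3, y4 >= 0

Solving the primal: x* = (3.5, 5).
  primal value c^T x* = 40.5.
Solving the dual: y* = (0, 5.25, 0, 0.75).
  dual value b^T y* = 40.5.
Strong duality: c^T x* = b^T y*. Confirmed.

40.5


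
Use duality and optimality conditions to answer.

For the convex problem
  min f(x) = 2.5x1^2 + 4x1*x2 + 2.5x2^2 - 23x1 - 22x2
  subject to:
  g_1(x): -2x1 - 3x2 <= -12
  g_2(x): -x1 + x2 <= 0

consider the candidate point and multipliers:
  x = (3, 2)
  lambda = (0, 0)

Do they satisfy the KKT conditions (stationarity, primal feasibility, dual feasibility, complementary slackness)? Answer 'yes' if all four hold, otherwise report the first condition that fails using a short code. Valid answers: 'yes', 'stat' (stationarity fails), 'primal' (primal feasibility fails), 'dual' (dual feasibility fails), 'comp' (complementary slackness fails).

Gradient of f: grad f(x) = Q x + c = (0, 0)
Constraint values g_i(x) = a_i^T x - b_i:
  g_1((3, 2)) = 0
  g_2((3, 2)) = -1
Stationarity residual: grad f(x) + sum_i lambda_i a_i = (0, 0)
  -> stationarity OK
Primal feasibility (all g_i <= 0): OK
Dual feasibility (all lambda_i >= 0): OK
Complementary slackness (lambda_i * g_i(x) = 0 for all i): OK

Verdict: yes, KKT holds.

yes


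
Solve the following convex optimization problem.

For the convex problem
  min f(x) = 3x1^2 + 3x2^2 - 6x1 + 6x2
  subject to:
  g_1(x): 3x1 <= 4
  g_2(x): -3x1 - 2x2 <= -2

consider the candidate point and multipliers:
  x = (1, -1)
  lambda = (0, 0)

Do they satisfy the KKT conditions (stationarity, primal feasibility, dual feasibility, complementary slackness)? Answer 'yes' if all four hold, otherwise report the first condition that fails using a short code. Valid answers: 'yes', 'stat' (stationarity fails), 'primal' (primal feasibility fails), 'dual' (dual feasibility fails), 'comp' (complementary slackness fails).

Gradient of f: grad f(x) = Q x + c = (0, 0)
Constraint values g_i(x) = a_i^T x - b_i:
  g_1((1, -1)) = -1
  g_2((1, -1)) = 1
Stationarity residual: grad f(x) + sum_i lambda_i a_i = (0, 0)
  -> stationarity OK
Primal feasibility (all g_i <= 0): FAILS
Dual feasibility (all lambda_i >= 0): OK
Complementary slackness (lambda_i * g_i(x) = 0 for all i): OK

Verdict: the first failing condition is primal_feasibility -> primal.

primal
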